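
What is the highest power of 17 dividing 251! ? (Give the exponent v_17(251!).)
v_17(251!) = 14

Legendre's formula: v_p(n!) = Σ_{k ≥ 1} ⌊n / p^k⌋. For p = 17, n = 251, the terms are:
  ⌊251/17^1⌋ = ⌊251/17⌋ = 14
(the next term ⌊251/17^2⌋ = 0, terminating the sum). Summing: v_17(251!) = 14 = 14.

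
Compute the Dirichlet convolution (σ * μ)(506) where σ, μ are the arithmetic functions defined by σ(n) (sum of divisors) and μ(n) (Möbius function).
(σ * μ)(506) = 506

Divisors of 506: [1, 2, 11, 22, 23, 46, 253, 506]. For each d | 506:
  d = 1: σ(1) · μ(506/1) = 1 · -1 = -1
  d = 2: σ(2) · μ(506/2) = 3 · 1 = 3
  d = 11: σ(11) · μ(506/11) = 12 · 1 = 12
  d = 22: σ(22) · μ(506/22) = 36 · -1 = -36
  d = 23: σ(23) · μ(506/23) = 24 · 1 = 24
  d = 46: σ(46) · μ(506/46) = 72 · -1 = -72
  d = 253: σ(253) · μ(506/253) = 288 · -1 = -288
  d = 506: σ(506) · μ(506/506) = 864 · 1 = 864
Summing: (σ * μ)(506) = -1 + 3 + 12 + -36 + 24 + -72 + -288 + 864 = 506.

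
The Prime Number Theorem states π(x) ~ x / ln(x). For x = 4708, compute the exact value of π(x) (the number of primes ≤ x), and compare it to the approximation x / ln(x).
π(4708) = 635;  x/ln(x) ≈ 556.70;  relative error ≈ 12.33%.

Directly count primes up to 4708: π(4708) = 635. The PNT approximation gives 4708/ln(4708) ≈ 4708/8.45702 ≈ 556.70. Relative error (π(x) − x/ln(x)) / π(x) ≈ 12.33%; the approximation is known to undercount slightly (Li(x) is a better estimate).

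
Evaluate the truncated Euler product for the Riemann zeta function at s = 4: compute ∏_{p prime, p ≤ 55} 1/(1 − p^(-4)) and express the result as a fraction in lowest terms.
∏ = 750937919501355467062347671738968589096863062629/693820677147413996973765862820413440000000000000

The primes p ≤ 55 are [2, 3, 5, 7, 11, 13, 17, 19, 23, 29, 31, 37, 41, 43, 47, 53]. For each prime, (1 − 1/p^4)^(-1) = p^4 / (p^4 − 1). The product is (1 − 1/2^4)^(-1), (1 − 1/3^4)^(-1), (1 − 1/5^4)^(-1), (1 − 1/7^4)^(-1), (1 − 1/11^4)^(-1), (1 − 1/13^4)^(-1), (1 − 1/17^4)^(-1), (1 − 1/19^4)^(-1), (1 − 1/23^4)^(-1), (1 − 1/29^4)^(-1), (1 − 1/31^4)^(-1), (1 − 1/37^4)^(-1), (1 − 1/41^4)^(-1), (1 − 1/43^4)^(-1), (1 − 1/47^4)^(-1), (1 − 1/53^4)^(-1) = ∏ p^4 / (p^4 − 1) = 750937919501355467062347671738968589096863062629/693820677147413996973765862820413440000000000000.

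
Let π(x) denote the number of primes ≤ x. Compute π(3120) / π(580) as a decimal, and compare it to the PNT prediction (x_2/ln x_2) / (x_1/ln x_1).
π(3120)/π(580) = 444/106 ≈ 4.1887;  PNT prediction ≈ 4.2543.

π(580) = 106 and π(3120) = 444, so π(3120)/π(580) ≈ 4.1887. The PNT-predicted ratio is (3120/ln(3120)) / (580/ln(580)) ≈ 4.2543. The two agree to within a few percent, as expected.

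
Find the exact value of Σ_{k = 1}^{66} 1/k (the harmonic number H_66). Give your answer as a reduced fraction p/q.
H_66 = 209060999005535159677640233/43787662374178602500420800

Direct summation: H_66 = 1 + 1/2 + ... + 1/66. The least common denominator is lcm(1, ..., 66) = 1182266884102822267511361600; over this denominator the numerator is 1182266884102822267511361600 + 591133442051411133755680800 + 394088961367607422503787200 + 295566721025705566877840400 + 236453376820564453502272320 + 197044480683803711251893600 + 168895269157546038215908800 + 147783360512852783438920200 + 131362987122535807501262400 + 118226688410282226751136160 + 107478807645711115228305600 + 98522240341901855625946800 + 90943606469447866731643200 + 84447634578773019107954400 + 78817792273521484500757440 + 73891680256426391719460100 + 69545110829577780441844800 + 65681493561267903750631200 + 62224572847516961447966400 + 59113344205141113375568080 + 56298423052515346071969600 + 53739403822855557614152800 + 51402908004470533370059200 + 49261120170950927812973400 + 47290675364112890700454464 + 45471803234723933365821600 + 43787662374178602500420800 + 42223817289386509553977200 + 40767823589752491983150400 + 39408896136760742250378720 + 38137641422671686048753600 + 36945840128213195859730050 + 35826269215237038409435200 + 34772555414788890220922400 + 33779053831509207643181760 + 32840746780633951875315600 + 31953159029806007230036800 + 31112286423758480723983200 + 30314535489815955577214400 + 29556672102570556687784040 + 28835777661044445549057600 + 28149211526257673035984800 + 27494578700065634128171200 + 26869701911427778807076400 + 26272597424507161500252480 + 25701454002235266685029600 + 25154614555379197181092800 + 24630560085475463906486700 + 24127895593935148316558400 + 23645337682056445350227232 + 23181703609859260147281600 + 22735901617361966682910800 + 22306922341562684292667200 + 21893831187089301250210400 + 21495761529142223045661120 + 21111908644693254776988600 + 20741524282505653815988800 + 20383911794876245991575200 + 20038421764454614703582400 + 19704448068380371125189360 + 19381424329554463401825600 + 19068820711335843024376800 + 18766141017505115357323200 + 18472920064106597929865025 + 18188721293889573346328640 + 17913134607618519204717600 = 5644646973149449311296286291, so H_66 = 5644646973149449311296286291/1182266884102822267511361600; reducing by gcd(5644646973149449311296286291, 1182266884102822267511361600) = 27 gives 209060999005535159677640233/43787662374178602500420800 ≈ 4.77443. (The PNT-adjacent estimate ln(66) + γ ≈ 4.76687 matches within O(1/n).)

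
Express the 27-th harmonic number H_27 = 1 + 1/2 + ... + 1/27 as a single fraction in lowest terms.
H_27 = 312536252003/80313433200

Direct summation: H_27 = 1 + 1/2 + ... + 1/27. The least common denominator is lcm(1, ..., 27) = 80313433200; over this denominator the numerator is 80313433200 + 40156716600 + 26771144400 + 20078358300 + 16062686640 + 13385572200 + 11473347600 + 10039179150 + 8923714800 + 8031343320 + 7301221200 + 6692786100 + 6177956400 + 5736673800 + 5354228880 + 5019589575 + 4724319600 + 4461857400 + 4227022800 + 4015671660 + 3824449200 + 3650610600 + 3491888400 + 3346393050 + 3212537328 + 3088978200 + 2974571600 = 312536252003, so H_27 = 312536252003/80313433200 (already in lowest terms) ≈ 3.89146. (The PNT-adjacent estimate ln(27) + γ ≈ 3.87305 matches within O(1/n).)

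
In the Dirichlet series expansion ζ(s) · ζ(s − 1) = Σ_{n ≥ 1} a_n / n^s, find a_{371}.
σ(371) = 432

In the product (Σ m^0/m^s)(Σ k / k^s) = Σ (Σ_{d | n} d) / n^s, the coefficient of 1/n^s is σ(n) = Σ_{d | n} d. For n = 371, divisors are [1, 7, 53, 371]; summing: σ(371) = 432.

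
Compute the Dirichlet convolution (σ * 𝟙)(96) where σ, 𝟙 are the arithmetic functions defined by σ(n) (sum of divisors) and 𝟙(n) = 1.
(σ * 𝟙)(96) = 600

Divisors of 96: [1, 2, 3, 4, 6, 8, 12, 16, 24, 32, 48, 96]. For each d | 96:
  d = 1: σ(1) · 𝟙(96/1) = 1 · 1 = 1
  d = 2: σ(2) · 𝟙(96/2) = 3 · 1 = 3
  d = 3: σ(3) · 𝟙(96/3) = 4 · 1 = 4
  d = 4: σ(4) · 𝟙(96/4) = 7 · 1 = 7
  d = 6: σ(6) · 𝟙(96/6) = 12 · 1 = 12
  d = 8: σ(8) · 𝟙(96/8) = 15 · 1 = 15
  d = 12: σ(12) · 𝟙(96/12) = 28 · 1 = 28
  d = 16: σ(16) · 𝟙(96/16) = 31 · 1 = 31
  d = 24: σ(24) · 𝟙(96/24) = 60 · 1 = 60
  d = 32: σ(32) · 𝟙(96/32) = 63 · 1 = 63
  d = 48: σ(48) · 𝟙(96/48) = 124 · 1 = 124
  d = 96: σ(96) · 𝟙(96/96) = 252 · 1 = 252
Summing: (σ * 𝟙)(96) = 1 + 3 + 4 + 7 + 12 + 15 + 28 + 31 + 60 + 63 + 124 + 252 = 600.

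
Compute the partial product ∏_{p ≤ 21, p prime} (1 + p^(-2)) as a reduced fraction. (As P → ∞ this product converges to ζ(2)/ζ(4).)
∏ = 6403780000/4257193941

The primes p ≤ 21 are [2, 3, 5, 7, 11, 13, 17, 19]. For each, (1 + 1/p^2) = (p^2 + 1)/p^2. Multiplying these fractions over p ∈ [2, 3, 5, 7, 11, 13, 17, 19] gives 6403780000/4257193941. (In the limit P → ∞ this tends to ζ(2)/ζ(4).)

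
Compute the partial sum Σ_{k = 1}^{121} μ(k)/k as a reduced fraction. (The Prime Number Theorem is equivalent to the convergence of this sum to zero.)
Σ μ(k)/k = -57036343158881297864991132838495688289960443/6322010928083521557629041258308732498654937398

Values of μ(k) for 1 ≤ k ≤ 121: μ(1) = 1, μ(2) = -1, μ(3) = -1, μ(5) = -1, μ(6) = 1, μ(7) = -1, μ(10) = 1, μ(11) = -1, μ(13) = -1, μ(14) = 1, μ(15) = 1, μ(17) = -1, μ(19) = -1, μ(21) = 1, μ(22) = 1, μ(23) = -1, μ(26) = 1, μ(29) = -1, μ(30) = -1, μ(31) = -1, μ(33) = 1, μ(34) = 1, μ(35) = 1, μ(37) = -1, μ(38) = 1, μ(39) = 1, μ(41) = -1, μ(42) = -1, μ(43) = -1, μ(46) = 1, μ(47) = -1, μ(51) = 1, μ(53) = -1, μ(55) = 1, μ(57) = 1, μ(58) = 1, μ(59) = -1, μ(61) = -1, μ(62) = 1, μ(65) = 1, μ(66) = -1, μ(67) = -1, μ(69) = 1, μ(70) = -1, μ(71) = -1, μ(73) = -1, μ(74) = 1, μ(77) = 1, μ(78) = -1, μ(79) = -1, μ(82) = 1, μ(83) = -1, μ(85) = 1, μ(86) = 1, μ(87) = 1, μ(89) = -1, μ(91) = 1, μ(93) = 1, μ(94) = 1, μ(95) = 1, μ(97) = -1, μ(101) = -1, μ(102) = -1, μ(103) = -1, μ(105) = -1, μ(106) = 1, μ(107) = -1, μ(109) = -1, μ(110) = -1, μ(111) = 1, μ(113) = -1, μ(114) = -1, μ(115) = 1, μ(118) = 1, μ(119) = 1, with μ = 0 on non-squarefree integers. Summing μ(k)/k for k where μ(k) ≠ 0 gives -57036343158881297864991132838495688289960443/6322010928083521557629041258308732498654937398 ≈ -0.0090. (PNT ⟺ this sum → 0 as n → ∞.)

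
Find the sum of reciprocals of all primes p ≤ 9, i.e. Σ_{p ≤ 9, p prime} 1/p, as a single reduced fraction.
Σ 1/p = 247/210

π(9) = 4, so the primes ≤ 9 are [2, 3, 5, 7]. Summing 1/p over these primes: 247/210 ≈ 1.1762. Mertens estimate ln ln(9) + 0.2615 ≈ 1.0487.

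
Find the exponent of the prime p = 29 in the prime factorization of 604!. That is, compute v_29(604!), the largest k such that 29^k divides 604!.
v_29(604!) = 20

Legendre's formula: v_p(n!) = Σ_{k ≥ 1} ⌊n / p^k⌋. For p = 29, n = 604, the terms are:
  ⌊604/29^1⌋ = ⌊604/29⌋ = 20
(the next term ⌊604/29^2⌋ = 0, terminating the sum). Summing: v_29(604!) = 20 = 20.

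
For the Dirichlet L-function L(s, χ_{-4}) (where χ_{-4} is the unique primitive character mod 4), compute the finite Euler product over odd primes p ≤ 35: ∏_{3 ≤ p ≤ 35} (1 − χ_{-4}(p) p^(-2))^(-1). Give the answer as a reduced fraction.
∏ = 70163108671177093/76623095660544000

The odd primes p ≤ 35 are [3, 5, 7, 11, 13, 17, 19, 23, 29, 31]. For each, χ(p) = 1 if p ≡ 1 mod 4, χ(p) = −1 if p ≡ 3 mod 4. Taking (1 − χ(p)/p^2)^(-1) = p^2/(p^2 − χ(p)): (1 − (-1)/3^2)^(-1) · (1 − (1)/5^2)^(-1) · (1 − (-1)/7^2)^(-1) · (1 − (-1)/11^2)^(-1) · (1 − (1)/13^2)^(-1) · (1 − (1)/17^2)^(-1) · (1 − (-1)/19^2)^(-1) · (1 − (-1)/23^2)^(-1) · (1 − (1)/29^2)^(-1) · (1 − (-1)/31^2)^(-1) = 70163108671177093/76623095660544000.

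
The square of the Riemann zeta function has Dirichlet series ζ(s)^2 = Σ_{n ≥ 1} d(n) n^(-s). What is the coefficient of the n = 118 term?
d(118) = 4

ζ(s)^2 = (Σ 1/m^s)(Σ 1/k^s). The coefficient of 1/n^s in the product is the number of ordered pairs (m, k) with mk = n, which equals d(n). For n = 118, divisors are [1, 2, 59, 118], so d(118) = 4.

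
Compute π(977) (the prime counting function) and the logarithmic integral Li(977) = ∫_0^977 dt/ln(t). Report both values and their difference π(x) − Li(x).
π(977) = 165;  Li(977) ≈ 174.27;  π(x) − Li(x) ≈ -9.27.

Direct count of primes ≤ 977 gives π(977) = 165. Numerical evaluation of the logarithmic integral gives Li(977) ≈ 174.27. The difference π(x) − Li(x) ≈ -9.27 is typically negative for small/moderate x (Li(x) overestimates), though Littlewood's theorem shows this sign changes infinitely often.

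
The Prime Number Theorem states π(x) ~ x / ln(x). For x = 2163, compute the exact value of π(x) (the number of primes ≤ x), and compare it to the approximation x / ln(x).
π(2163) = 326;  x/ln(x) ≈ 281.67;  relative error ≈ 13.60%.

Directly count primes up to 2163: π(2163) = 326. The PNT approximation gives 2163/ln(2163) ≈ 2163/7.67925 ≈ 281.67. Relative error (π(x) − x/ln(x)) / π(x) ≈ 13.60%; the approximation is known to undercount slightly (Li(x) is a better estimate).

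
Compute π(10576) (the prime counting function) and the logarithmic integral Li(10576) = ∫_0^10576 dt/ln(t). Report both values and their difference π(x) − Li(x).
π(10576) = 1290;  Li(10576) ≈ 1308.48;  π(x) − Li(x) ≈ -18.48.

Direct count of primes ≤ 10576 gives π(10576) = 1290. Numerical evaluation of the logarithmic integral gives Li(10576) ≈ 1308.48. The difference π(x) − Li(x) ≈ -18.48 is typically negative for small/moderate x (Li(x) overestimates), though Littlewood's theorem shows this sign changes infinitely often.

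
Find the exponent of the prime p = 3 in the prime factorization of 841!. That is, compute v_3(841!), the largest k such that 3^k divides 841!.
v_3(841!) = 418

Legendre's formula: v_p(n!) = Σ_{k ≥ 1} ⌊n / p^k⌋. For p = 3, n = 841, the terms are:
  ⌊841/3^1⌋ = ⌊841/3⌋ = 280
  ⌊841/3^2⌋ = ⌊841/9⌋ = 93
  ⌊841/3^3⌋ = ⌊841/27⌋ = 31
  ⌊841/3^4⌋ = ⌊841/81⌋ = 10
  ⌊841/3^5⌋ = ⌊841/243⌋ = 3
  ⌊841/3^6⌋ = ⌊841/729⌋ = 1
(the next term ⌊841/3^7⌋ = 0, terminating the sum). Summing: v_3(841!) = 280 + 93 + 31 + 10 + 3 + 1 = 418.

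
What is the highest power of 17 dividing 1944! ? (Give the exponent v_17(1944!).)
v_17(1944!) = 120

Legendre's formula: v_p(n!) = Σ_{k ≥ 1} ⌊n / p^k⌋. For p = 17, n = 1944, the terms are:
  ⌊1944/17^1⌋ = ⌊1944/17⌋ = 114
  ⌊1944/17^2⌋ = ⌊1944/289⌋ = 6
(the next term ⌊1944/17^3⌋ = 0, terminating the sum). Summing: v_17(1944!) = 114 + 6 = 120.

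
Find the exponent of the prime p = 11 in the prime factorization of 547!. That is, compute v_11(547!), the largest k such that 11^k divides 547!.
v_11(547!) = 53

Legendre's formula: v_p(n!) = Σ_{k ≥ 1} ⌊n / p^k⌋. For p = 11, n = 547, the terms are:
  ⌊547/11^1⌋ = ⌊547/11⌋ = 49
  ⌊547/11^2⌋ = ⌊547/121⌋ = 4
(the next term ⌊547/11^3⌋ = 0, terminating the sum). Summing: v_11(547!) = 49 + 4 = 53.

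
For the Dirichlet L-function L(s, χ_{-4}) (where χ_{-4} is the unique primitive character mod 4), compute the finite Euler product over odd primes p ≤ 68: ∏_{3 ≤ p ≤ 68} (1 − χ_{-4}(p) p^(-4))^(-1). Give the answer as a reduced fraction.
∏ = 1651066280281380138536686837541579766361280941939967829361597654494040671703/1669523570694536178861740034086625672835197425049896317943747132528787456000

The odd primes p ≤ 68 are [3, 5, 7, 11, 13, 17, 19, 23, 29, 31, 37, 41, 43, 47, 53, 59, 61, 67]. For each, χ(p) = 1 if p ≡ 1 mod 4, χ(p) = −1 if p ≡ 3 mod 4. Taking (1 − χ(p)/p^4)^(-1) = p^4/(p^4 − χ(p)): (1 − (-1)/3^4)^(-1) · (1 − (1)/5^4)^(-1) · (1 − (-1)/7^4)^(-1) · (1 − (-1)/11^4)^(-1) · (1 − (1)/13^4)^(-1) · (1 − (1)/17^4)^(-1) · (1 − (-1)/19^4)^(-1) · (1 − (-1)/23^4)^(-1) · (1 − (1)/29^4)^(-1) · (1 − (-1)/31^4)^(-1) · (1 − (1)/37^4)^(-1) · (1 − (1)/41^4)^(-1) · (1 − (-1)/43^4)^(-1) · (1 − (-1)/47^4)^(-1) · (1 − (1)/53^4)^(-1) · (1 − (-1)/59^4)^(-1) · (1 − (1)/61^4)^(-1) · (1 − (-1)/67^4)^(-1) = 1651066280281380138536686837541579766361280941939967829361597654494040671703/1669523570694536178861740034086625672835197425049896317943747132528787456000.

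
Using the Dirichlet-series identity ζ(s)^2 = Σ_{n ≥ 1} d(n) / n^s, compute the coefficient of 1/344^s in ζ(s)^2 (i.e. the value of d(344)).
d(344) = 8

ζ(s)^2 = (Σ 1/m^s)(Σ 1/k^s). The coefficient of 1/n^s in the product is the number of ordered pairs (m, k) with mk = n, which equals d(n). For n = 344, divisors are [1, 2, 4, 8, 43, 86, 172, 344], so d(344) = 8.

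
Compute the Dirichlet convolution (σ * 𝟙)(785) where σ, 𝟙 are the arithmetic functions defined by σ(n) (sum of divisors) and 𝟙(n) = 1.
(σ * 𝟙)(785) = 1113

Divisors of 785: [1, 5, 157, 785]. For each d | 785:
  d = 1: σ(1) · 𝟙(785/1) = 1 · 1 = 1
  d = 5: σ(5) · 𝟙(785/5) = 6 · 1 = 6
  d = 157: σ(157) · 𝟙(785/157) = 158 · 1 = 158
  d = 785: σ(785) · 𝟙(785/785) = 948 · 1 = 948
Summing: (σ * 𝟙)(785) = 1 + 6 + 158 + 948 = 1113.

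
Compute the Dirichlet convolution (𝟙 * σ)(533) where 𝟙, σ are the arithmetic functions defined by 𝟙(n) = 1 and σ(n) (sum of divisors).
(𝟙 * σ)(533) = 645

Divisors of 533: [1, 13, 41, 533]. For each d | 533:
  d = 1: 𝟙(1) · σ(533/1) = 1 · 588 = 588
  d = 13: 𝟙(13) · σ(533/13) = 1 · 42 = 42
  d = 41: 𝟙(41) · σ(533/41) = 1 · 14 = 14
  d = 533: 𝟙(533) · σ(533/533) = 1 · 1 = 1
Summing: (𝟙 * σ)(533) = 588 + 42 + 14 + 1 = 645.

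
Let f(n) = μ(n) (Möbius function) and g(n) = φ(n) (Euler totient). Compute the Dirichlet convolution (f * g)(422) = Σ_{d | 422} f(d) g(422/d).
(μ * φ)(422) = 0

Divisors of 422: [1, 2, 211, 422]. For each d | 422:
  d = 1: μ(1) · φ(422/1) = 1 · 210 = 210
  d = 2: μ(2) · φ(422/2) = -1 · 210 = -210
  d = 211: μ(211) · φ(422/211) = -1 · 1 = -1
  d = 422: μ(422) · φ(422/422) = 1 · 1 = 1
Summing: (μ * φ)(422) = 210 + -210 + -1 + 1 = 0.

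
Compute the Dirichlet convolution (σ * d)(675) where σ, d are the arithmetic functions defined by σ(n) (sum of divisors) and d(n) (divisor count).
(σ * d)(675) = 3772

Divisors of 675: [1, 3, 5, 9, 15, 25, 27, 45, 75, 135, 225, 675]. For each d | 675:
  d = 1: σ(1) · d(675/1) = 1 · 12 = 12
  d = 3: σ(3) · d(675/3) = 4 · 9 = 36
  d = 5: σ(5) · d(675/5) = 6 · 8 = 48
  d = 9: σ(9) · d(675/9) = 13 · 6 = 78
  d = 15: σ(15) · d(675/15) = 24 · 6 = 144
  d = 25: σ(25) · d(675/25) = 31 · 4 = 124
  d = 27: σ(27) · d(675/27) = 40 · 3 = 120
  d = 45: σ(45) · d(675/45) = 78 · 4 = 312
  d = 75: σ(75) · d(675/75) = 124 · 3 = 372
  d = 135: σ(135) · d(675/135) = 240 · 2 = 480
  d = 225: σ(225) · d(675/225) = 403 · 2 = 806
  d = 675: σ(675) · d(675/675) = 1240 · 1 = 1240
Summing: (σ * d)(675) = 12 + 36 + 48 + 78 + 144 + 124 + 120 + 312 + 372 + 480 + 806 + 1240 = 3772.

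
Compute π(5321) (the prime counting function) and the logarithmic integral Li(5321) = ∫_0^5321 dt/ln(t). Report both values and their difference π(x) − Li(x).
π(5321) = 704;  Li(5321) ≈ 721.83;  π(x) − Li(x) ≈ -17.83.

Direct count of primes ≤ 5321 gives π(5321) = 704. Numerical evaluation of the logarithmic integral gives Li(5321) ≈ 721.83. The difference π(x) − Li(x) ≈ -17.83 is typically negative for small/moderate x (Li(x) overestimates), though Littlewood's theorem shows this sign changes infinitely often.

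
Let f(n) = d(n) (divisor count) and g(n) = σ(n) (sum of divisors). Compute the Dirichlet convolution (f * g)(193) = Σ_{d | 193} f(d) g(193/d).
(d * σ)(193) = 196

Divisors of 193: [1, 193]. For each d | 193:
  d = 1: d(1) · σ(193/1) = 1 · 194 = 194
  d = 193: d(193) · σ(193/193) = 2 · 1 = 2
Summing: (d * σ)(193) = 194 + 2 = 196.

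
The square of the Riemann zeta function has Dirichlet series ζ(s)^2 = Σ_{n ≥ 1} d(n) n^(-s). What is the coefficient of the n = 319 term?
d(319) = 4

ζ(s)^2 = (Σ 1/m^s)(Σ 1/k^s). The coefficient of 1/n^s in the product is the number of ordered pairs (m, k) with mk = n, which equals d(n). For n = 319, divisors are [1, 11, 29, 319], so d(319) = 4.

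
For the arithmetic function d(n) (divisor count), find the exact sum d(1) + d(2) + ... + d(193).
Σ_{n ≤ 193} d(n) = 1049

Compute d(n) for each 1 ≤ n ≤ 193: d(1) = 1, d(2) = 2, d(3) = 2, d(4) = 3, d(5) = 2, d(6) = 4, d(7) = 2, d(8) = 4, d(9) = 3, d(10) = 4, d(11) = 2, d(12) = 6, d(13) = 2, d(14) = 4, d(15) = 4, d(16) = 5, d(17) = 2, d(18) = 6, d(19) = 2, d(20) = 6, d(21) = 4, d(22) = 4, d(23) = 2, d(24) = 8, d(25) = 3, d(26) = 4, d(27) = 4, d(28) = 6, d(29) = 2, d(30) = 8, d(31) = 2, d(32) = 6, d(33) = 4, d(34) = 4, d(35) = 4, d(36) = 9, d(37) = 2, d(38) = 4, d(39) = 4, d(40) = 8, d(41) = 2, d(42) = 8, d(43) = 2, d(44) = 6, d(45) = 6, d(46) = 4, d(47) = 2, d(48) = 10, d(49) = 3, d(50) = 6, d(51) = 4, d(52) = 6, d(53) = 2, d(54) = 8, d(55) = 4, d(56) = 8, d(57) = 4, d(58) = 4, d(59) = 2, d(60) = 12, d(61) = 2, d(62) = 4, d(63) = 6, d(64) = 7, d(65) = 4, d(66) = 8, d(67) = 2, d(68) = 6, d(69) = 4, d(70) = 8, d(71) = 2, d(72) = 12, d(73) = 2, d(74) = 4, d(75) = 6, d(76) = 6, d(77) = 4, d(78) = 8, d(79) = 2, d(80) = 10, d(81) = 5, d(82) = 4, d(83) = 2, d(84) = 12, d(85) = 4, d(86) = 4, d(87) = 4, d(88) = 8, d(89) = 2, d(90) = 12, d(91) = 4, d(92) = 6, d(93) = 4, d(94) = 4, d(95) = 4, d(96) = 12, d(97) = 2, d(98) = 6, d(99) = 6, d(100) = 9, d(101) = 2, d(102) = 8, d(103) = 2, d(104) = 8, d(105) = 8, d(106) = 4, d(107) = 2, d(108) = 12, d(109) = 2, d(110) = 8, d(111) = 4, d(112) = 10, d(113) = 2, d(114) = 8, d(115) = 4, d(116) = 6, d(117) = 6, d(118) = 4, d(119) = 4, d(120) = 16, d(121) = 3, d(122) = 4, d(123) = 4, d(124) = 6, d(125) = 4, d(126) = 12, d(127) = 2, d(128) = 8, d(129) = 4, d(130) = 8, d(131) = 2, d(132) = 12, d(133) = 4, d(134) = 4, d(135) = 8, d(136) = 8, d(137) = 2, d(138) = 8, d(139) = 2, d(140) = 12, d(141) = 4, d(142) = 4, d(143) = 4, d(144) = 15, d(145) = 4, d(146) = 4, d(147) = 6, d(148) = 6, d(149) = 2, d(150) = 12, d(151) = 2, d(152) = 8, d(153) = 6, d(154) = 8, d(155) = 4, d(156) = 12, d(157) = 2, d(158) = 4, d(159) = 4, d(160) = 12, d(161) = 4, d(162) = 10, d(163) = 2, d(164) = 6, d(165) = 8, d(166) = 4, d(167) = 2, d(168) = 16, d(169) = 3, d(170) = 8, d(171) = 6, d(172) = 6, d(173) = 2, d(174) = 8, d(175) = 6, d(176) = 10, d(177) = 4, d(178) = 4, d(179) = 2, d(180) = 18, d(181) = 2, d(182) = 8, d(183) = 4, d(184) = 8, d(185) = 4, d(186) = 8, d(187) = 4, d(188) = 6, d(189) = 8, d(190) = 8, d(191) = 2, d(192) = 14, d(193) = 2. Summing all 193 values: 1049. (Dirichlet's divisor formula: Σ_{n ≤ x} d(n) = x ln(x) + (2γ − 1) x + O(√x). For x = 193, the asymptotic estimate is ≈ 1045.50.)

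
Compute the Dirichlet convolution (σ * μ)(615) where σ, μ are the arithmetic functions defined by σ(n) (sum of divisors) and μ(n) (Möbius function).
(σ * μ)(615) = 615

Divisors of 615: [1, 3, 5, 15, 41, 123, 205, 615]. For each d | 615:
  d = 1: σ(1) · μ(615/1) = 1 · -1 = -1
  d = 3: σ(3) · μ(615/3) = 4 · 1 = 4
  d = 5: σ(5) · μ(615/5) = 6 · 1 = 6
  d = 15: σ(15) · μ(615/15) = 24 · -1 = -24
  d = 41: σ(41) · μ(615/41) = 42 · 1 = 42
  d = 123: σ(123) · μ(615/123) = 168 · -1 = -168
  d = 205: σ(205) · μ(615/205) = 252 · -1 = -252
  d = 615: σ(615) · μ(615/615) = 1008 · 1 = 1008
Summing: (σ * μ)(615) = -1 + 4 + 6 + -24 + 42 + -168 + -252 + 1008 = 615.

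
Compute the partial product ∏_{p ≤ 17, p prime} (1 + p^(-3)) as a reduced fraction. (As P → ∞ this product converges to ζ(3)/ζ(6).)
∏ = 163156871808/138140663375

The primes p ≤ 17 are [2, 3, 5, 7, 11, 13, 17]. For each, (1 + 1/p^3) = (p^3 + 1)/p^3. Multiplying these fractions over p ∈ [2, 3, 5, 7, 11, 13, 17] gives 163156871808/138140663375. (In the limit P → ∞ this tends to ζ(3)/ζ(6).)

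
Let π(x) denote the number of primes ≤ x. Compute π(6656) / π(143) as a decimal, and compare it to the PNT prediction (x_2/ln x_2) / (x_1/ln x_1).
π(6656)/π(143) = 857/34 ≈ 25.2059;  PNT prediction ≈ 26.2400.

π(143) = 34 and π(6656) = 857, so π(6656)/π(143) ≈ 25.2059. The PNT-predicted ratio is (6656/ln(6656)) / (143/ln(143)) ≈ 26.2400. The two agree to within a few percent, as expected.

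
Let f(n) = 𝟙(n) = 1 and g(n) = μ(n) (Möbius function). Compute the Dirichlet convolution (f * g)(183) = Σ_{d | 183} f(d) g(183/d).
(𝟙 * μ)(183) = 0

Divisors of 183: [1, 3, 61, 183]. For each d | 183:
  d = 1: 𝟙(1) · μ(183/1) = 1 · 1 = 1
  d = 3: 𝟙(3) · μ(183/3) = 1 · -1 = -1
  d = 61: 𝟙(61) · μ(183/61) = 1 · -1 = -1
  d = 183: 𝟙(183) · μ(183/183) = 1 · 1 = 1
Summing: (𝟙 * μ)(183) = 1 + -1 + -1 + 1 = 0.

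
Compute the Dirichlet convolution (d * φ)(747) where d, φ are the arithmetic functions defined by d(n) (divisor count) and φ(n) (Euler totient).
(d * φ)(747) = 1092

Divisors of 747: [1, 3, 9, 83, 249, 747]. For each d | 747:
  d = 1: d(1) · φ(747/1) = 1 · 492 = 492
  d = 3: d(3) · φ(747/3) = 2 · 164 = 328
  d = 9: d(9) · φ(747/9) = 3 · 82 = 246
  d = 83: d(83) · φ(747/83) = 2 · 6 = 12
  d = 249: d(249) · φ(747/249) = 4 · 2 = 8
  d = 747: d(747) · φ(747/747) = 6 · 1 = 6
Summing: (d * φ)(747) = 492 + 328 + 246 + 12 + 8 + 6 = 1092.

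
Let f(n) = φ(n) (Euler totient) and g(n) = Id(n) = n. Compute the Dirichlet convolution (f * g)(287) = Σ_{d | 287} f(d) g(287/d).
(φ * Id)(287) = 1053

Divisors of 287: [1, 7, 41, 287]. For each d | 287:
  d = 1: φ(1) · Id(287/1) = 1 · 287 = 287
  d = 7: φ(7) · Id(287/7) = 6 · 41 = 246
  d = 41: φ(41) · Id(287/41) = 40 · 7 = 280
  d = 287: φ(287) · Id(287/287) = 240 · 1 = 240
Summing: (φ * Id)(287) = 287 + 246 + 280 + 240 = 1053.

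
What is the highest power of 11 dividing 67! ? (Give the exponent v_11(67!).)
v_11(67!) = 6

Legendre's formula: v_p(n!) = Σ_{k ≥ 1} ⌊n / p^k⌋. For p = 11, n = 67, the terms are:
  ⌊67/11^1⌋ = ⌊67/11⌋ = 6
(the next term ⌊67/11^2⌋ = 0, terminating the sum). Summing: v_11(67!) = 6 = 6.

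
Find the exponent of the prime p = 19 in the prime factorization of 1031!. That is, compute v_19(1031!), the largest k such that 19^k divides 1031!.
v_19(1031!) = 56

Legendre's formula: v_p(n!) = Σ_{k ≥ 1} ⌊n / p^k⌋. For p = 19, n = 1031, the terms are:
  ⌊1031/19^1⌋ = ⌊1031/19⌋ = 54
  ⌊1031/19^2⌋ = ⌊1031/361⌋ = 2
(the next term ⌊1031/19^3⌋ = 0, terminating the sum). Summing: v_19(1031!) = 54 + 2 = 56.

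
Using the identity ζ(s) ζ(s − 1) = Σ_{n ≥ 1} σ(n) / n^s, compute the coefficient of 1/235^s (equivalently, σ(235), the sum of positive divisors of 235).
σ(235) = 288

In the product (Σ m^0/m^s)(Σ k / k^s) = Σ (Σ_{d | n} d) / n^s, the coefficient of 1/n^s is σ(n) = Σ_{d | n} d. For n = 235, divisors are [1, 5, 47, 235]; summing: σ(235) = 288.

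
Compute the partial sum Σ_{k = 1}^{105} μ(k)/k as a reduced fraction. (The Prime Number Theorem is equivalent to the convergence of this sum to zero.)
Σ μ(k)/k = -8915416487220473705412024884245769093/1142134453758344198700310554223440876010

Values of μ(k) for 1 ≤ k ≤ 105: μ(1) = 1, μ(2) = -1, μ(3) = -1, μ(5) = -1, μ(6) = 1, μ(7) = -1, μ(10) = 1, μ(11) = -1, μ(13) = -1, μ(14) = 1, μ(15) = 1, μ(17) = -1, μ(19) = -1, μ(21) = 1, μ(22) = 1, μ(23) = -1, μ(26) = 1, μ(29) = -1, μ(30) = -1, μ(31) = -1, μ(33) = 1, μ(34) = 1, μ(35) = 1, μ(37) = -1, μ(38) = 1, μ(39) = 1, μ(41) = -1, μ(42) = -1, μ(43) = -1, μ(46) = 1, μ(47) = -1, μ(51) = 1, μ(53) = -1, μ(55) = 1, μ(57) = 1, μ(58) = 1, μ(59) = -1, μ(61) = -1, μ(62) = 1, μ(65) = 1, μ(66) = -1, μ(67) = -1, μ(69) = 1, μ(70) = -1, μ(71) = -1, μ(73) = -1, μ(74) = 1, μ(77) = 1, μ(78) = -1, μ(79) = -1, μ(82) = 1, μ(83) = -1, μ(85) = 1, μ(86) = 1, μ(87) = 1, μ(89) = -1, μ(91) = 1, μ(93) = 1, μ(94) = 1, μ(95) = 1, μ(97) = -1, μ(101) = -1, μ(102) = -1, μ(103) = -1, μ(105) = -1, with μ = 0 on non-squarefree integers. Summing μ(k)/k for k where μ(k) ≠ 0 gives -8915416487220473705412024884245769093/1142134453758344198700310554223440876010 ≈ -0.0078. (PNT ⟺ this sum → 0 as n → ∞.)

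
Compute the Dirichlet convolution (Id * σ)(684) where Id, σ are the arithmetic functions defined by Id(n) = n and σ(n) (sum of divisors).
(Id * σ)(684) = 22542

Divisors of 684: [1, 2, 3, 4, 6, 9, 12, 18, 19, 36, 38, 57, 76, 114, 171, 228, 342, 684]. For each d | 684:
  d = 1: Id(1) · σ(684/1) = 1 · 1820 = 1820
  d = 2: Id(2) · σ(684/2) = 2 · 780 = 1560
  d = 3: Id(3) · σ(684/3) = 3 · 560 = 1680
  d = 4: Id(4) · σ(684/4) = 4 · 260 = 1040
  d = 6: Id(6) · σ(684/6) = 6 · 240 = 1440
  d = 9: Id(9) · σ(684/9) = 9 · 140 = 1260
  d = 12: Id(12) · σ(684/12) = 12 · 80 = 960
  d = 18: Id(18) · σ(684/18) = 18 · 60 = 1080
  d = 19: Id(19) · σ(684/19) = 19 · 91 = 1729
  d = 36: Id(36) · σ(684/36) = 36 · 20 = 720
  d = 38: Id(38) · σ(684/38) = 38 · 39 = 1482
  d = 57: Id(57) · σ(684/57) = 57 · 28 = 1596
  d = 76: Id(76) · σ(684/76) = 76 · 13 = 988
  d = 114: Id(114) · σ(684/114) = 114 · 12 = 1368
  d = 171: Id(171) · σ(684/171) = 171 · 7 = 1197
  d = 228: Id(228) · σ(684/228) = 228 · 4 = 912
  d = 342: Id(342) · σ(684/342) = 342 · 3 = 1026
  d = 684: Id(684) · σ(684/684) = 684 · 1 = 684
Summing: (Id * σ)(684) = 1820 + 1560 + 1680 + 1040 + 1440 + 1260 + 960 + 1080 + 1729 + 720 + 1482 + 1596 + 988 + 1368 + 1197 + 912 + 1026 + 684 = 22542.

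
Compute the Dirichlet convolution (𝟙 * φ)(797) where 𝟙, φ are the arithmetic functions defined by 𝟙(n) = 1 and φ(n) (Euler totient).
(𝟙 * φ)(797) = 797

Divisors of 797: [1, 797]. For each d | 797:
  d = 1: 𝟙(1) · φ(797/1) = 1 · 796 = 796
  d = 797: 𝟙(797) · φ(797/797) = 1 · 1 = 1
Summing: (𝟙 * φ)(797) = 796 + 1 = 797.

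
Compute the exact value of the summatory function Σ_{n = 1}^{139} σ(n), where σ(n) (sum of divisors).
Σ_{n ≤ 139} σ(n) = 15871

Compute σ(n) for each 1 ≤ n ≤ 139: σ(1) = 1, σ(2) = 3, σ(3) = 4, σ(4) = 7, σ(5) = 6, σ(6) = 12, σ(7) = 8, σ(8) = 15, σ(9) = 13, σ(10) = 18, σ(11) = 12, σ(12) = 28, σ(13) = 14, σ(14) = 24, σ(15) = 24, σ(16) = 31, σ(17) = 18, σ(18) = 39, σ(19) = 20, σ(20) = 42, σ(21) = 32, σ(22) = 36, σ(23) = 24, σ(24) = 60, σ(25) = 31, σ(26) = 42, σ(27) = 40, σ(28) = 56, σ(29) = 30, σ(30) = 72, σ(31) = 32, σ(32) = 63, σ(33) = 48, σ(34) = 54, σ(35) = 48, σ(36) = 91, σ(37) = 38, σ(38) = 60, σ(39) = 56, σ(40) = 90, σ(41) = 42, σ(42) = 96, σ(43) = 44, σ(44) = 84, σ(45) = 78, σ(46) = 72, σ(47) = 48, σ(48) = 124, σ(49) = 57, σ(50) = 93, σ(51) = 72, σ(52) = 98, σ(53) = 54, σ(54) = 120, σ(55) = 72, σ(56) = 120, σ(57) = 80, σ(58) = 90, σ(59) = 60, σ(60) = 168, σ(61) = 62, σ(62) = 96, σ(63) = 104, σ(64) = 127, σ(65) = 84, σ(66) = 144, σ(67) = 68, σ(68) = 126, σ(69) = 96, σ(70) = 144, σ(71) = 72, σ(72) = 195, σ(73) = 74, σ(74) = 114, σ(75) = 124, σ(76) = 140, σ(77) = 96, σ(78) = 168, σ(79) = 80, σ(80) = 186, σ(81) = 121, σ(82) = 126, σ(83) = 84, σ(84) = 224, σ(85) = 108, σ(86) = 132, σ(87) = 120, σ(88) = 180, σ(89) = 90, σ(90) = 234, σ(91) = 112, σ(92) = 168, σ(93) = 128, σ(94) = 144, σ(95) = 120, σ(96) = 252, σ(97) = 98, σ(98) = 171, σ(99) = 156, σ(100) = 217, σ(101) = 102, σ(102) = 216, σ(103) = 104, σ(104) = 210, σ(105) = 192, σ(106) = 162, σ(107) = 108, σ(108) = 280, σ(109) = 110, σ(110) = 216, σ(111) = 152, σ(112) = 248, σ(113) = 114, σ(114) = 240, σ(115) = 144, σ(116) = 210, σ(117) = 182, σ(118) = 180, σ(119) = 144, σ(120) = 360, σ(121) = 133, σ(122) = 186, σ(123) = 168, σ(124) = 224, σ(125) = 156, σ(126) = 312, σ(127) = 128, σ(128) = 255, σ(129) = 176, σ(130) = 252, σ(131) = 132, σ(132) = 336, σ(133) = 160, σ(134) = 204, σ(135) = 240, σ(136) = 270, σ(137) = 138, σ(138) = 288, σ(139) = 140. Summing all 139 values: 15871. (Average order: Σ_{n ≤ x} σ(n) ~ (π²/12) x². For x = 139, (π²/12)·139² ≈ 15890.89.)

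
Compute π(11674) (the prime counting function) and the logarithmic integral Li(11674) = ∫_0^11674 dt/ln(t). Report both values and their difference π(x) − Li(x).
π(11674) = 1400;  Li(11674) ≈ 1426.34;  π(x) − Li(x) ≈ -26.34.

Direct count of primes ≤ 11674 gives π(11674) = 1400. Numerical evaluation of the logarithmic integral gives Li(11674) ≈ 1426.34. The difference π(x) − Li(x) ≈ -26.34 is typically negative for small/moderate x (Li(x) overestimates), though Littlewood's theorem shows this sign changes infinitely often.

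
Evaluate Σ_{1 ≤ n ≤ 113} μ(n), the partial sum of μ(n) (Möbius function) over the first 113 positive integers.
Σ_{n ≤ 113} μ(n) = -5

Compute μ(n) for each 1 ≤ n ≤ 113: μ(1) = 1, μ(2) = -1, μ(3) = -1, μ(4) = 0, μ(5) = -1, μ(6) = 1, μ(7) = -1, μ(8) = 0, μ(9) = 0, μ(10) = 1, μ(11) = -1, μ(12) = 0, μ(13) = -1, μ(14) = 1, μ(15) = 1, μ(16) = 0, μ(17) = -1, μ(18) = 0, μ(19) = -1, μ(20) = 0, μ(21) = 1, μ(22) = 1, μ(23) = -1, μ(24) = 0, μ(25) = 0, μ(26) = 1, μ(27) = 0, μ(28) = 0, μ(29) = -1, μ(30) = -1, μ(31) = -1, μ(32) = 0, μ(33) = 1, μ(34) = 1, μ(35) = 1, μ(36) = 0, μ(37) = -1, μ(38) = 1, μ(39) = 1, μ(40) = 0, μ(41) = -1, μ(42) = -1, μ(43) = -1, μ(44) = 0, μ(45) = 0, μ(46) = 1, μ(47) = -1, μ(48) = 0, μ(49) = 0, μ(50) = 0, μ(51) = 1, μ(52) = 0, μ(53) = -1, μ(54) = 0, μ(55) = 1, μ(56) = 0, μ(57) = 1, μ(58) = 1, μ(59) = -1, μ(60) = 0, μ(61) = -1, μ(62) = 1, μ(63) = 0, μ(64) = 0, μ(65) = 1, μ(66) = -1, μ(67) = -1, μ(68) = 0, μ(69) = 1, μ(70) = -1, μ(71) = -1, μ(72) = 0, μ(73) = -1, μ(74) = 1, μ(75) = 0, μ(76) = 0, μ(77) = 1, μ(78) = -1, μ(79) = -1, μ(80) = 0, μ(81) = 0, μ(82) = 1, μ(83) = -1, μ(84) = 0, μ(85) = 1, μ(86) = 1, μ(87) = 1, μ(88) = 0, μ(89) = -1, μ(90) = 0, μ(91) = 1, μ(92) = 0, μ(93) = 1, μ(94) = 1, μ(95) = 1, μ(96) = 0, μ(97) = -1, μ(98) = 0, μ(99) = 0, μ(100) = 0, μ(101) = -1, μ(102) = -1, μ(103) = -1, μ(104) = 0, μ(105) = -1, μ(106) = 1, μ(107) = -1, μ(108) = 0, μ(109) = -1, μ(110) = -1, μ(111) = 1, μ(112) = 0, μ(113) = -1. Summing all 113 values: -5. (Mertens function M(x) = Σ_{n ≤ x} μ(n); on average M(x) should be small (PNT ⟺ M(x) = o(x)).)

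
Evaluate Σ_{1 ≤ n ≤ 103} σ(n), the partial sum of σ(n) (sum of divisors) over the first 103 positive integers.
Σ_{n ≤ 103} σ(n) = 8721

Compute σ(n) for each 1 ≤ n ≤ 103: σ(1) = 1, σ(2) = 3, σ(3) = 4, σ(4) = 7, σ(5) = 6, σ(6) = 12, σ(7) = 8, σ(8) = 15, σ(9) = 13, σ(10) = 18, σ(11) = 12, σ(12) = 28, σ(13) = 14, σ(14) = 24, σ(15) = 24, σ(16) = 31, σ(17) = 18, σ(18) = 39, σ(19) = 20, σ(20) = 42, σ(21) = 32, σ(22) = 36, σ(23) = 24, σ(24) = 60, σ(25) = 31, σ(26) = 42, σ(27) = 40, σ(28) = 56, σ(29) = 30, σ(30) = 72, σ(31) = 32, σ(32) = 63, σ(33) = 48, σ(34) = 54, σ(35) = 48, σ(36) = 91, σ(37) = 38, σ(38) = 60, σ(39) = 56, σ(40) = 90, σ(41) = 42, σ(42) = 96, σ(43) = 44, σ(44) = 84, σ(45) = 78, σ(46) = 72, σ(47) = 48, σ(48) = 124, σ(49) = 57, σ(50) = 93, σ(51) = 72, σ(52) = 98, σ(53) = 54, σ(54) = 120, σ(55) = 72, σ(56) = 120, σ(57) = 80, σ(58) = 90, σ(59) = 60, σ(60) = 168, σ(61) = 62, σ(62) = 96, σ(63) = 104, σ(64) = 127, σ(65) = 84, σ(66) = 144, σ(67) = 68, σ(68) = 126, σ(69) = 96, σ(70) = 144, σ(71) = 72, σ(72) = 195, σ(73) = 74, σ(74) = 114, σ(75) = 124, σ(76) = 140, σ(77) = 96, σ(78) = 168, σ(79) = 80, σ(80) = 186, σ(81) = 121, σ(82) = 126, σ(83) = 84, σ(84) = 224, σ(85) = 108, σ(86) = 132, σ(87) = 120, σ(88) = 180, σ(89) = 90, σ(90) = 234, σ(91) = 112, σ(92) = 168, σ(93) = 128, σ(94) = 144, σ(95) = 120, σ(96) = 252, σ(97) = 98, σ(98) = 171, σ(99) = 156, σ(100) = 217, σ(101) = 102, σ(102) = 216, σ(103) = 104. Summing all 103 values: 8721. (Average order: Σ_{n ≤ x} σ(n) ~ (π²/12) x². For x = 103, (π²/12)·103² ≈ 8725.55.)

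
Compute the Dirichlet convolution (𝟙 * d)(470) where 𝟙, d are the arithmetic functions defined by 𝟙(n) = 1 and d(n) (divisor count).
(𝟙 * d)(470) = 27

Divisors of 470: [1, 2, 5, 10, 47, 94, 235, 470]. For each d | 470:
  d = 1: 𝟙(1) · d(470/1) = 1 · 8 = 8
  d = 2: 𝟙(2) · d(470/2) = 1 · 4 = 4
  d = 5: 𝟙(5) · d(470/5) = 1 · 4 = 4
  d = 10: 𝟙(10) · d(470/10) = 1 · 2 = 2
  d = 47: 𝟙(47) · d(470/47) = 1 · 4 = 4
  d = 94: 𝟙(94) · d(470/94) = 1 · 2 = 2
  d = 235: 𝟙(235) · d(470/235) = 1 · 2 = 2
  d = 470: 𝟙(470) · d(470/470) = 1 · 1 = 1
Summing: (𝟙 * d)(470) = 8 + 4 + 4 + 2 + 4 + 2 + 2 + 1 = 27.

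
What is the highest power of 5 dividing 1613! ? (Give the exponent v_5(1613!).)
v_5(1613!) = 400

Legendre's formula: v_p(n!) = Σ_{k ≥ 1} ⌊n / p^k⌋. For p = 5, n = 1613, the terms are:
  ⌊1613/5^1⌋ = ⌊1613/5⌋ = 322
  ⌊1613/5^2⌋ = ⌊1613/25⌋ = 64
  ⌊1613/5^3⌋ = ⌊1613/125⌋ = 12
  ⌊1613/5^4⌋ = ⌊1613/625⌋ = 2
(the next term ⌊1613/5^5⌋ = 0, terminating the sum). Summing: v_5(1613!) = 322 + 64 + 12 + 2 = 400.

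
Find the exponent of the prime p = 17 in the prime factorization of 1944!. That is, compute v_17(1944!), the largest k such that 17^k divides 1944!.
v_17(1944!) = 120

Legendre's formula: v_p(n!) = Σ_{k ≥ 1} ⌊n / p^k⌋. For p = 17, n = 1944, the terms are:
  ⌊1944/17^1⌋ = ⌊1944/17⌋ = 114
  ⌊1944/17^2⌋ = ⌊1944/289⌋ = 6
(the next term ⌊1944/17^3⌋ = 0, terminating the sum). Summing: v_17(1944!) = 114 + 6 = 120.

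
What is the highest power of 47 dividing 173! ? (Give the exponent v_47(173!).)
v_47(173!) = 3

Legendre's formula: v_p(n!) = Σ_{k ≥ 1} ⌊n / p^k⌋. For p = 47, n = 173, the terms are:
  ⌊173/47^1⌋ = ⌊173/47⌋ = 3
(the next term ⌊173/47^2⌋ = 0, terminating the sum). Summing: v_47(173!) = 3 = 3.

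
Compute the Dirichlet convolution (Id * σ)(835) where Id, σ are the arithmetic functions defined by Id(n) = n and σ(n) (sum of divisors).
(Id * σ)(835) = 3685

Divisors of 835: [1, 5, 167, 835]. For each d | 835:
  d = 1: Id(1) · σ(835/1) = 1 · 1008 = 1008
  d = 5: Id(5) · σ(835/5) = 5 · 168 = 840
  d = 167: Id(167) · σ(835/167) = 167 · 6 = 1002
  d = 835: Id(835) · σ(835/835) = 835 · 1 = 835
Summing: (Id * σ)(835) = 1008 + 840 + 1002 + 835 = 3685.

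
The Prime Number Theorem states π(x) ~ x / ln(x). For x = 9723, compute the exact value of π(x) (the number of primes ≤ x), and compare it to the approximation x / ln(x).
π(9723) = 1199;  x/ln(x) ≈ 1058.89;  relative error ≈ 11.69%.

Directly count primes up to 9723: π(9723) = 1199. The PNT approximation gives 9723/ln(9723) ≈ 9723/9.18225 ≈ 1058.89. Relative error (π(x) − x/ln(x)) / π(x) ≈ 11.69%; the approximation is known to undercount slightly (Li(x) is a better estimate).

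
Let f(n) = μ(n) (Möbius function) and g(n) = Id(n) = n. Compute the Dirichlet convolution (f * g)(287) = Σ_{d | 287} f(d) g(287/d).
(μ * Id)(287) = 240

Divisors of 287: [1, 7, 41, 287]. For each d | 287:
  d = 1: μ(1) · Id(287/1) = 1 · 287 = 287
  d = 7: μ(7) · Id(287/7) = -1 · 41 = -41
  d = 41: μ(41) · Id(287/41) = -1 · 7 = -7
  d = 287: μ(287) · Id(287/287) = 1 · 1 = 1
Summing: (μ * Id)(287) = 287 + -41 + -7 + 1 = 240.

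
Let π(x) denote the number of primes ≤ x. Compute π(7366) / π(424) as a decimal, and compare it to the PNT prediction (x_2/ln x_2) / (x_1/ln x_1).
π(7366)/π(424) = 937/82 ≈ 11.4268;  PNT prediction ≈ 11.8028.

π(424) = 82 and π(7366) = 937, so π(7366)/π(424) ≈ 11.4268. The PNT-predicted ratio is (7366/ln(7366)) / (424/ln(424)) ≈ 11.8028. The two agree to within a few percent, as expected.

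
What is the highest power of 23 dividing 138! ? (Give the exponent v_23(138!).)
v_23(138!) = 6

Legendre's formula: v_p(n!) = Σ_{k ≥ 1} ⌊n / p^k⌋. For p = 23, n = 138, the terms are:
  ⌊138/23^1⌋ = ⌊138/23⌋ = 6
(the next term ⌊138/23^2⌋ = 0, terminating the sum). Summing: v_23(138!) = 6 = 6.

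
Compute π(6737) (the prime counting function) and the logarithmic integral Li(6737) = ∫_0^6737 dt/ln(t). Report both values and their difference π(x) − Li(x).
π(6737) = 869;  Li(6737) ≈ 884.56;  π(x) − Li(x) ≈ -15.56.

Direct count of primes ≤ 6737 gives π(6737) = 869. Numerical evaluation of the logarithmic integral gives Li(6737) ≈ 884.56. The difference π(x) − Li(x) ≈ -15.56 is typically negative for small/moderate x (Li(x) overestimates), though Littlewood's theorem shows this sign changes infinitely often.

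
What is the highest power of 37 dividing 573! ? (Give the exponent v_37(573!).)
v_37(573!) = 15

Legendre's formula: v_p(n!) = Σ_{k ≥ 1} ⌊n / p^k⌋. For p = 37, n = 573, the terms are:
  ⌊573/37^1⌋ = ⌊573/37⌋ = 15
(the next term ⌊573/37^2⌋ = 0, terminating the sum). Summing: v_37(573!) = 15 = 15.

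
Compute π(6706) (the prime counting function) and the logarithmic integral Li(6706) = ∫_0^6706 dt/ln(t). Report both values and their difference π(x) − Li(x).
π(6706) = 865;  Li(6706) ≈ 881.04;  π(x) − Li(x) ≈ -16.04.

Direct count of primes ≤ 6706 gives π(6706) = 865. Numerical evaluation of the logarithmic integral gives Li(6706) ≈ 881.04. The difference π(x) − Li(x) ≈ -16.04 is typically negative for small/moderate x (Li(x) overestimates), though Littlewood's theorem shows this sign changes infinitely often.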